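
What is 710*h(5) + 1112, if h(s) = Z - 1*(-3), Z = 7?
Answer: 8212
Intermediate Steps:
h(s) = 10 (h(s) = 7 - 1*(-3) = 7 + 3 = 10)
710*h(5) + 1112 = 710*10 + 1112 = 7100 + 1112 = 8212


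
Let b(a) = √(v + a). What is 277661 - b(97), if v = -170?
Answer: 277661 - I*√73 ≈ 2.7766e+5 - 8.544*I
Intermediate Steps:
b(a) = √(-170 + a)
277661 - b(97) = 277661 - √(-170 + 97) = 277661 - √(-73) = 277661 - I*√73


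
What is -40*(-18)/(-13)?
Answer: -720/13 ≈ -55.385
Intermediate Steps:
-40*(-18)/(-13) = 720*(-1/13) = -720/13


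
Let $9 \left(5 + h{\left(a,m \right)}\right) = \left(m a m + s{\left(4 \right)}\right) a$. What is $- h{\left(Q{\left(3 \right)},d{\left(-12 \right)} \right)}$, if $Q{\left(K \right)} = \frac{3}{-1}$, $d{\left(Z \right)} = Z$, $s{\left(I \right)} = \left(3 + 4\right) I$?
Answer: $- \frac{389}{3} \approx -129.67$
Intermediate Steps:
$s{\left(I \right)} = 7 I$
$Q{\left(K \right)} = -3$ ($Q{\left(K \right)} = 3 \left(-1\right) = -3$)
$h{\left(a,m \right)} = -5 + \frac{a \left(28 + a m^{2}\right)}{9}$ ($h{\left(a,m \right)} = -5 + \frac{\left(m a m + 7 \cdot 4\right) a}{9} = -5 + \frac{\left(a m m + 28\right) a}{9} = -5 + \frac{\left(a m^{2} + 28\right) a}{9} = -5 + \frac{\left(28 + a m^{2}\right) a}{9} = -5 + \frac{a \left(28 + a m^{2}\right)}{9}$)
$- h{\left(Q{\left(3 \right)},d{\left(-12 \right)} \right)} = - (-5 + \frac{28}{9} \left(-3\right) + \frac{\left(-3\right)^{2} \left(-12\right)^{2}}{9}) = - (-5 - \frac{28}{3} + \frac{1}{9} \cdot 9 \cdot 144) = - (-5 - \frac{28}{3} + 144) = \left(-1\right) \frac{389}{3} = - \frac{389}{3}$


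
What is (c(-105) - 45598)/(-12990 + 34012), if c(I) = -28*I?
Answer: -21329/10511 ≈ -2.0292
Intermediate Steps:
(c(-105) - 45598)/(-12990 + 34012) = (-28*(-105) - 45598)/(-12990 + 34012) = (2940 - 45598)/21022 = -42658*1/21022 = -21329/10511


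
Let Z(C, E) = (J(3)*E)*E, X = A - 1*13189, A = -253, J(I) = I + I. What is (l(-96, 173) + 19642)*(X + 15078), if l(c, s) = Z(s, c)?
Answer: 122598568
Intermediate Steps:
J(I) = 2*I
X = -13442 (X = -253 - 1*13189 = -253 - 13189 = -13442)
Z(C, E) = 6*E**2 (Z(C, E) = ((2*3)*E)*E = (6*E)*E = 6*E**2)
l(c, s) = 6*c**2
(l(-96, 173) + 19642)*(X + 15078) = (6*(-96)**2 + 19642)*(-13442 + 15078) = (6*9216 + 19642)*1636 = (55296 + 19642)*1636 = 74938*1636 = 122598568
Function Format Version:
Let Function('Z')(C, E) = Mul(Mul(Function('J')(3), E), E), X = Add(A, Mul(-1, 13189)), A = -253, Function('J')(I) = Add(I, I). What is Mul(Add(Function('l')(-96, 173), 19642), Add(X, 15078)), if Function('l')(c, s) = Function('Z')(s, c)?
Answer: 122598568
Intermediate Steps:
Function('J')(I) = Mul(2, I)
X = -13442 (X = Add(-253, Mul(-1, 13189)) = Add(-253, -13189) = -13442)
Function('Z')(C, E) = Mul(6, Pow(E, 2)) (Function('Z')(C, E) = Mul(Mul(Mul(2, 3), E), E) = Mul(Mul(6, E), E) = Mul(6, Pow(E, 2)))
Function('l')(c, s) = Mul(6, Pow(c, 2))
Mul(Add(Function('l')(-96, 173), 19642), Add(X, 15078)) = Mul(Add(Mul(6, Pow(-96, 2)), 19642), Add(-13442, 15078)) = Mul(Add(Mul(6, 9216), 19642), 1636) = Mul(Add(55296, 19642), 1636) = Mul(74938, 1636) = 122598568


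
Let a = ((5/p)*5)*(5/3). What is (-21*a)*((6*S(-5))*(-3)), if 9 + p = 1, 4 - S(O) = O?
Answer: -70875/4 ≈ -17719.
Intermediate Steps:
S(O) = 4 - O
p = -8 (p = -9 + 1 = -8)
a = -125/24 (a = ((5/(-8))*5)*(5/3) = ((5*(-⅛))*5)*(5*(⅓)) = -5/8*5*(5/3) = -25/8*5/3 = -125/24 ≈ -5.2083)
(-21*a)*((6*S(-5))*(-3)) = (-21*(-125/24))*((6*(4 - 1*(-5)))*(-3)) = 875*((6*(4 + 5))*(-3))/8 = 875*((6*9)*(-3))/8 = 875*(54*(-3))/8 = (875/8)*(-162) = -70875/4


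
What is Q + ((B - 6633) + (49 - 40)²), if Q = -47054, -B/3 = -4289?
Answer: -40739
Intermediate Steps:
B = 12867 (B = -3*(-4289) = 12867)
Q + ((B - 6633) + (49 - 40)²) = -47054 + ((12867 - 6633) + (49 - 40)²) = -47054 + (6234 + 9²) = -47054 + (6234 + 81) = -47054 + 6315 = -40739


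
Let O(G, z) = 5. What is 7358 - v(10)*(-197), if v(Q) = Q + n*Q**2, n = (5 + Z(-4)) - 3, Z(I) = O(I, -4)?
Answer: 147228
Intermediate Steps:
Z(I) = 5
n = 7 (n = (5 + 5) - 3 = 10 - 3 = 7)
v(Q) = Q + 7*Q**2
7358 - v(10)*(-197) = 7358 - 10*(1 + 7*10)*(-197) = 7358 - 10*(1 + 70)*(-197) = 7358 - 10*71*(-197) = 7358 - 710*(-197) = 7358 - 1*(-139870) = 7358 + 139870 = 147228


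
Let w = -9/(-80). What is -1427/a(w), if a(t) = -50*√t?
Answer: 2854*√5/75 ≈ 85.090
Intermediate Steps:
w = 9/80 (w = -9*(-1/80) = 9/80 ≈ 0.11250)
-1427/a(w) = -1427*(-2*√5/75) = -(-2854)*√5/75 = 2854*√5/75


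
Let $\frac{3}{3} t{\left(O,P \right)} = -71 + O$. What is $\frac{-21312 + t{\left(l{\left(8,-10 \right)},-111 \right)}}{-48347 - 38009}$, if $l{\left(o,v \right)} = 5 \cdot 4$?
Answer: $\frac{21363}{86356} \approx 0.24738$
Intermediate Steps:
$l{\left(o,v \right)} = 20$
$t{\left(O,P \right)} = -71 + O$
$\frac{-21312 + t{\left(l{\left(8,-10 \right)},-111 \right)}}{-48347 - 38009} = \frac{-21312 + \left(-71 + 20\right)}{-48347 - 38009} = \frac{-21312 - 51}{-86356} = \left(-21363\right) \left(- \frac{1}{86356}\right) = \frac{21363}{86356}$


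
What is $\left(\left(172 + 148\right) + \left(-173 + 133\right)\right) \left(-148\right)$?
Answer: $-41440$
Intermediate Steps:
$\left(\left(172 + 148\right) + \left(-173 + 133\right)\right) \left(-148\right) = \left(320 - 40\right) \left(-148\right) = 280 \left(-148\right) = -41440$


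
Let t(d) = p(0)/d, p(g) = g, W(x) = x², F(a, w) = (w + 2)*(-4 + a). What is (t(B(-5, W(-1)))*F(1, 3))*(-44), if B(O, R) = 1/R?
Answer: 0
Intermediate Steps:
F(a, w) = (-4 + a)*(2 + w) (F(a, w) = (2 + w)*(-4 + a) = (-4 + a)*(2 + w))
t(d) = 0 (t(d) = 0/d = 0)
(t(B(-5, W(-1)))*F(1, 3))*(-44) = (0*(-8 - 4*3 + 2*1 + 1*3))*(-44) = (0*(-8 - 12 + 2 + 3))*(-44) = (0*(-15))*(-44) = 0*(-44) = 0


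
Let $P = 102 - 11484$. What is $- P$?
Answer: $11382$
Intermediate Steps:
$P = -11382$ ($P = 102 - 11484 = -11382$)
$- P = \left(-1\right) \left(-11382\right) = 11382$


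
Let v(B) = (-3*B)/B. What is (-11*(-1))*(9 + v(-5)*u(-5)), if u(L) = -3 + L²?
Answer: -627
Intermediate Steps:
v(B) = -3
(-11*(-1))*(9 + v(-5)*u(-5)) = (-11*(-1))*(9 - 3*(-3 + (-5)²)) = 11*(9 - 3*(-3 + 25)) = 11*(9 - 3*22) = 11*(9 - 66) = 11*(-57) = -627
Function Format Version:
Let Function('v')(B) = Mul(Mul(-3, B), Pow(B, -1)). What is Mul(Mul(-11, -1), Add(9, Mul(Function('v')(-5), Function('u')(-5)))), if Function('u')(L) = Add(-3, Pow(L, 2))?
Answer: -627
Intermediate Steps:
Function('v')(B) = -3
Mul(Mul(-11, -1), Add(9, Mul(Function('v')(-5), Function('u')(-5)))) = Mul(Mul(-11, -1), Add(9, Mul(-3, Add(-3, Pow(-5, 2))))) = Mul(11, Add(9, Mul(-3, Add(-3, 25)))) = Mul(11, Add(9, Mul(-3, 22))) = Mul(11, Add(9, -66)) = Mul(11, -57) = -627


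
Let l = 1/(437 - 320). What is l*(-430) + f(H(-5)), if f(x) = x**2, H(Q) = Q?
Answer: 2495/117 ≈ 21.325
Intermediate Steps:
l = 1/117 ≈ 0.0085470
l*(-430) + f(H(-5)) = (1/117)*(-430) + (-5)**2 = -430/117 + 25 = 2495/117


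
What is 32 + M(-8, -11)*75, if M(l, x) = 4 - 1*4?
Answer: 32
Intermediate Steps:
M(l, x) = 0 (M(l, x) = 4 - 4 = 0)
32 + M(-8, -11)*75 = 32 + 0*75 = 32 + 0 = 32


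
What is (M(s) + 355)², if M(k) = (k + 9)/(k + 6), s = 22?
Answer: 99420841/784 ≈ 1.2681e+5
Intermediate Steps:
M(k) = (9 + k)/(6 + k)
(M(s) + 355)² = ((9 + 22)/(6 + 22) + 355)² = (31/28 + 355)² = (9971/28)² = 99420841/784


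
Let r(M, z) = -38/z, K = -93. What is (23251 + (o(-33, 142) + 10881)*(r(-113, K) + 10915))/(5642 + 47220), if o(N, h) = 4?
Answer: 5525942524/2458083 ≈ 2248.1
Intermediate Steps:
(23251 + (o(-33, 142) + 10881)*(r(-113, K) + 10915))/(5642 + 47220) = (23251 + (4 + 10881)*(-38/(-93) + 10915))/(5642 + 47220) = (23251 + 10885*(-38*(-1/93) + 10915))/52862 = (23251 + 10885*(38/93 + 10915))*(1/52862) = (23251 + 10885*(1015133/93))*(1/52862) = (23251 + 11049722705/93)*(1/52862) = (11051885048/93)*(1/52862) = 5525942524/2458083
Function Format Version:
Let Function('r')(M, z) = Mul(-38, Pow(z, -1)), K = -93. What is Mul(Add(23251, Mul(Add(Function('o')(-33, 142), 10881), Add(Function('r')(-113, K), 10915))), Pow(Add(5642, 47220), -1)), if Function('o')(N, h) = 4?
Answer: Rational(5525942524, 2458083) ≈ 2248.1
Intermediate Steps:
Mul(Add(23251, Mul(Add(Function('o')(-33, 142), 10881), Add(Function('r')(-113, K), 10915))), Pow(Add(5642, 47220), -1)) = Mul(Add(23251, Mul(Add(4, 10881), Add(Mul(-38, Pow(-93, -1)), 10915))), Pow(Add(5642, 47220), -1)) = Mul(Add(23251, Mul(10885, Add(Mul(-38, Rational(-1, 93)), 10915))), Pow(52862, -1)) = Mul(Add(23251, Mul(10885, Add(Rational(38, 93), 10915))), Rational(1, 52862)) = Mul(Add(23251, Mul(10885, Rational(1015133, 93))), Rational(1, 52862)) = Mul(Add(23251, Rational(11049722705, 93)), Rational(1, 52862)) = Mul(Rational(11051885048, 93), Rational(1, 52862)) = Rational(5525942524, 2458083)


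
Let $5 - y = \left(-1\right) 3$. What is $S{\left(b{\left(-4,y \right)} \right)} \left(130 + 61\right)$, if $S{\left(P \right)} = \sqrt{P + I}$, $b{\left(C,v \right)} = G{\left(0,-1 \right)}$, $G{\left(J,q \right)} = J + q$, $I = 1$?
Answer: $0$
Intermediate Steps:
$y = 8$ ($y = 5 - \left(-1\right) 3 = 5 - -3 = 5 + 3 = 8$)
$b{\left(C,v \right)} = -1$ ($b{\left(C,v \right)} = 0 - 1 = -1$)
$S{\left(P \right)} = \sqrt{1 + P}$ ($S{\left(P \right)} = \sqrt{P + 1} = \sqrt{1 + P}$)
$S{\left(b{\left(-4,y \right)} \right)} \left(130 + 61\right) = \sqrt{1 - 1} \left(130 + 61\right) = \sqrt{0} \cdot 191 = 0 \cdot 191 = 0$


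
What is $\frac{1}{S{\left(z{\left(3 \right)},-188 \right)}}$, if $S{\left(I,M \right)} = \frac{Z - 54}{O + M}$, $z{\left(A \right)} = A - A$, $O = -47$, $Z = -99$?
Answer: $\frac{235}{153} \approx 1.5359$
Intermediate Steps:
$z{\left(A \right)} = 0$
$S{\left(I,M \right)} = - \frac{153}{-47 + M}$ ($S{\left(I,M \right)} = \frac{-99 - 54}{-47 + M} = - \frac{153}{-47 + M}$)
$\frac{1}{S{\left(z{\left(3 \right)},-188 \right)}} = \frac{1}{\left(-153\right) \frac{1}{-47 - 188}} = \frac{1}{\left(-153\right) \frac{1}{-235}} = \frac{1}{\left(-153\right) \left(- \frac{1}{235}\right)} = \frac{1}{\frac{153}{235}} = \frac{235}{153}$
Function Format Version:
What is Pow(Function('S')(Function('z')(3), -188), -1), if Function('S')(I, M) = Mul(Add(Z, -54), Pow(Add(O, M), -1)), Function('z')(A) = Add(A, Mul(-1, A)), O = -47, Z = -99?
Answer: Rational(235, 153) ≈ 1.5359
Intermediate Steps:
Function('z')(A) = 0
Function('S')(I, M) = Mul(-153, Pow(Add(-47, M), -1)) (Function('S')(I, M) = Mul(Add(-99, -54), Pow(Add(-47, M), -1)) = Mul(-153, Pow(Add(-47, M), -1)))
Pow(Function('S')(Function('z')(3), -188), -1) = Pow(Mul(-153, Pow(Add(-47, -188), -1)), -1) = Pow(Mul(-153, Pow(-235, -1)), -1) = Pow(Mul(-153, Rational(-1, 235)), -1) = Pow(Rational(153, 235), -1) = Rational(235, 153)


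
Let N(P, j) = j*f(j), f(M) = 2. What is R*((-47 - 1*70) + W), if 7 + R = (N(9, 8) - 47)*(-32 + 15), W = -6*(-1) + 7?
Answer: -54080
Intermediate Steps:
N(P, j) = 2*j (N(P, j) = j*2 = 2*j)
W = 13 (W = 6 + 7 = 13)
R = 520 (R = -7 + (2*8 - 47)*(-32 + 15) = -7 + (16 - 47)*(-17) = -7 - 31*(-17) = -7 + 527 = 520)
R*((-47 - 1*70) + W) = 520*((-47 - 1*70) + 13) = 520*((-47 - 70) + 13) = 520*(-117 + 13) = 520*(-104) = -54080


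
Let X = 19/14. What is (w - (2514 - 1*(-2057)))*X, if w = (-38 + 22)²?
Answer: -81985/14 ≈ -5856.1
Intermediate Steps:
w = 256 (w = (-16)² = 256)
X = 19/14 (X = 19*(1/14) = 19/14 ≈ 1.3571)
(w - (2514 - 1*(-2057)))*X = (256 - (2514 - 1*(-2057)))*(19/14) = (256 - (2514 + 2057))*(19/14) = (256 - 1*4571)*(19/14) = (256 - 4571)*(19/14) = -4315*19/14 = -81985/14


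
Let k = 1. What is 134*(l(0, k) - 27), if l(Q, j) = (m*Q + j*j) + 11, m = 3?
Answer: -2010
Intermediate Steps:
l(Q, j) = 11 + j² + 3*Q (l(Q, j) = (3*Q + j*j) + 11 = (3*Q + j²) + 11 = (j² + 3*Q) + 11 = 11 + j² + 3*Q)
134*(l(0, k) - 27) = 134*((11 + 1² + 3*0) - 27) = 134*((11 + 1 + 0) - 27) = 134*(12 - 27) = 134*(-15) = -2010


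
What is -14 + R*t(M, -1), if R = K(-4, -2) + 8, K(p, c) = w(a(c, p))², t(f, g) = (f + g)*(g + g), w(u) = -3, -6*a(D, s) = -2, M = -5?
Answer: 190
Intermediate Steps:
a(D, s) = ⅓ (a(D, s) = -⅙*(-2) = ⅓)
t(f, g) = 2*g*(f + g) (t(f, g) = (f + g)*(2*g) = 2*g*(f + g))
K(p, c) = 9 (K(p, c) = (-3)² = 9)
R = 17 (R = 9 + 8 = 17)
-14 + R*t(M, -1) = -14 + 17*(2*(-1)*(-5 - 1)) = -14 + 17*(2*(-1)*(-6)) = -14 + 17*12 = -14 + 204 = 190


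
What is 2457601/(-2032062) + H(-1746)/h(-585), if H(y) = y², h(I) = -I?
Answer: 688148424823/132084030 ≈ 5209.9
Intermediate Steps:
2457601/(-2032062) + H(-1746)/h(-585) = 2457601/(-2032062) + (-1746)²/((-1*(-585))) = 2457601*(-1/2032062) + 3048516/585 = -2457601/2032062 + 3048516*(1/585) = -2457601/2032062 + 338724/65 = 688148424823/132084030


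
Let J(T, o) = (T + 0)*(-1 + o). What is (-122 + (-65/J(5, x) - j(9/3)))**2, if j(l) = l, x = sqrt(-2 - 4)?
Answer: 2*(-40603*I + 14000*sqrt(6))/(-5*I + 2*sqrt(6)) ≈ 15143.0 - 1120.4*I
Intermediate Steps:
x = I*sqrt(6) (x = sqrt(-6) = I*sqrt(6) ≈ 2.4495*I)
J(T, o) = T*(-1 + o)
(-122 + (-65/J(5, x) - j(9/3)))**2 = (-122 + (-65*1/(5*(-1 + I*sqrt(6))) - 9/3))**2 = (-122 + (-65/(-5 + 5*I*sqrt(6)) - 9/3))**2 = (-122 + (-65/(-5 + 5*I*sqrt(6)) - 1*3))**2 = (-122 + (-65/(-5 + 5*I*sqrt(6)) - 3))**2 = (-122 + (-3 - 65/(-5 + 5*I*sqrt(6))))**2 = (-125 - 65/(-5 + 5*I*sqrt(6)))**2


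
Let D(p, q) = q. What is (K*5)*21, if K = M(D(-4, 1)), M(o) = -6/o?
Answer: -630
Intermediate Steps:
K = -6 (K = -6/1 = -6*1 = -6)
(K*5)*21 = -6*5*21 = -30*21 = -630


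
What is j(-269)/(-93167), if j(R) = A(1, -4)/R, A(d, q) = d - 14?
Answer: -13/25061923 ≈ -5.1871e-7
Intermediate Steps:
A(d, q) = -14 + d
j(R) = -13/R (j(R) = (-14 + 1)/R = -13/R)
j(-269)/(-93167) = -13/(-269)/(-93167) = -13*(-1/269)*(-1/93167) = (13/269)*(-1/93167) = -13/25061923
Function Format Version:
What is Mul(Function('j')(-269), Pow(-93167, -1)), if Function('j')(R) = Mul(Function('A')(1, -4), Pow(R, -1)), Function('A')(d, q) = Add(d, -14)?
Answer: Rational(-13, 25061923) ≈ -5.1871e-7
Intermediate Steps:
Function('A')(d, q) = Add(-14, d)
Function('j')(R) = Mul(-13, Pow(R, -1)) (Function('j')(R) = Mul(Add(-14, 1), Pow(R, -1)) = Mul(-13, Pow(R, -1)))
Mul(Function('j')(-269), Pow(-93167, -1)) = Mul(Mul(-13, Pow(-269, -1)), Pow(-93167, -1)) = Mul(Mul(-13, Rational(-1, 269)), Rational(-1, 93167)) = Mul(Rational(13, 269), Rational(-1, 93167)) = Rational(-13, 25061923)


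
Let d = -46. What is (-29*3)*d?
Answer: 4002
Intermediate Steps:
(-29*3)*d = -29*3*(-46) = -87*(-46) = 4002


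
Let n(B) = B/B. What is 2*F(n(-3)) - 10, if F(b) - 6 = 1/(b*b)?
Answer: 4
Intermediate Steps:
n(B) = 1
F(b) = 6 + b**(-2) (F(b) = 6 + 1/(b*b) = 6 + 1/(b**2) = 6 + b**(-2))
2*F(n(-3)) - 10 = 2*(6 + 1**(-2)) - 10 = 2*(6 + 1) - 10 = 2*7 - 10 = 14 - 10 = 4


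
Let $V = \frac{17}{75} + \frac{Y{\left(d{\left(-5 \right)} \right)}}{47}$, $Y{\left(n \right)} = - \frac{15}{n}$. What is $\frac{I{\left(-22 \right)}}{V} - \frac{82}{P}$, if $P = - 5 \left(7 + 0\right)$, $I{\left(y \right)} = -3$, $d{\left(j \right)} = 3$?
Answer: $- \frac{335357}{14840} \approx -22.598$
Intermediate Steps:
$V = \frac{424}{3525}$ ($V = \frac{17}{75} + \frac{\left(-15\right) \frac{1}{3}}{47} = 17 \cdot \frac{1}{75} + \left(-15\right) \frac{1}{3} \cdot \frac{1}{47} = \frac{17}{75} - \frac{5}{47} = \frac{424}{3525} \approx 0.12028$)
$P = -35$ ($P = \left(-5\right) 7 = -35$)
$\frac{I{\left(-22 \right)}}{V} - \frac{82}{P} = - \frac{3}{\frac{424}{3525}} - \frac{82}{-35} = \left(-3\right) \frac{3525}{424} - - \frac{82}{35} = - \frac{10575}{424} + \frac{82}{35} = - \frac{335357}{14840}$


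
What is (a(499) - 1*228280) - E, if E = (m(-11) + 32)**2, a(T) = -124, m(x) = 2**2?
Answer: -229700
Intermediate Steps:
m(x) = 4
E = 1296 (E = (4 + 32)**2 = 36**2 = 1296)
(a(499) - 1*228280) - E = (-124 - 1*228280) - 1*1296 = (-124 - 228280) - 1296 = -228404 - 1296 = -229700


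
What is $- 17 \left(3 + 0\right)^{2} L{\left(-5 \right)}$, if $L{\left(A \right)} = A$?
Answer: $765$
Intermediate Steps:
$- 17 \left(3 + 0\right)^{2} L{\left(-5 \right)} = - 17 \left(3 + 0\right)^{2} \left(-5\right) = - 17 \cdot 3^{2} \left(-5\right) = \left(-17\right) 9 \left(-5\right) = \left(-153\right) \left(-5\right) = 765$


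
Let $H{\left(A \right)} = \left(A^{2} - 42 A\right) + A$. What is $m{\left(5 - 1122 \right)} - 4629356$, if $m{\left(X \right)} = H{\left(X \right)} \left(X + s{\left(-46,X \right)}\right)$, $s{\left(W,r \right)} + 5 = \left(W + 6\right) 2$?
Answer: $-1559399528$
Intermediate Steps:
$s{\left(W,r \right)} = 7 + 2 W$ ($s{\left(W,r \right)} = -5 + \left(W + 6\right) 2 = -5 + \left(6 + W\right) 2 = -5 + \left(12 + 2 W\right) = 7 + 2 W$)
$H{\left(A \right)} = A^{2} - 41 A$
$m{\left(X \right)} = X \left(-85 + X\right) \left(-41 + X\right)$ ($m{\left(X \right)} = X \left(-41 + X\right) \left(X + \left(7 + 2 \left(-46\right)\right)\right) = X \left(-41 + X\right) \left(X + \left(7 - 92\right)\right) = X \left(-41 + X\right) \left(X - 85\right) = X \left(-41 + X\right) \left(-85 + X\right) = X \left(-85 + X\right) \left(-41 + X\right)$)
$m{\left(5 - 1122 \right)} - 4629356 = \left(5 - 1122\right) \left(-85 + \left(5 - 1122\right)\right) \left(-41 + \left(5 - 1122\right)\right) - 4629356 = - 1117 \left(-85 - 1117\right) \left(-41 - 1117\right) - 4629356 = \left(-1117\right) \left(-1202\right) \left(-1158\right) - 4629356 = -1554770172 - 4629356 = -1559399528$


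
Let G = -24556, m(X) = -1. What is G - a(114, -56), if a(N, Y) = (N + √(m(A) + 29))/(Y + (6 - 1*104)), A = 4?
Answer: -1890755/77 + √7/77 ≈ -24555.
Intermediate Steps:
a(N, Y) = (N + 2*√7)/(-98 + Y) (a(N, Y) = (N + √(-1 + 29))/(Y + (6 - 1*104)) = (N + √28)/(Y + (6 - 104)) = (N + 2*√7)/(Y - 98) = (N + 2*√7)/(-98 + Y))
G - a(114, -56) = -24556 - (114 + 2*√7)/(-98 - 56) = -24556 - (114 + 2*√7)/(-154) = -24556 - (-1)*(114 + 2*√7)/154 = -24556 - (-57/77 - √7/77) = -24556 + (57/77 + √7/77) = -1890755/77 + √7/77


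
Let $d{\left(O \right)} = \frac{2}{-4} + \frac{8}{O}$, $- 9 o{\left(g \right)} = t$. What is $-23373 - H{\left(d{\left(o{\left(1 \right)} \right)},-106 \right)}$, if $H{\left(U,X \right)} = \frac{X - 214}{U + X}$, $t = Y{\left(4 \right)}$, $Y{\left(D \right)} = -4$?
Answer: $- \frac{4137661}{177} \approx -23377.0$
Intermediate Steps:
$t = -4$
$o{\left(g \right)} = \frac{4}{9}$ ($o{\left(g \right)} = \left(- \frac{1}{9}\right) \left(-4\right) = \frac{4}{9}$)
$d{\left(O \right)} = - \frac{1}{2} + \frac{8}{O}$ ($d{\left(O \right)} = 2 \left(- \frac{1}{4}\right) + \frac{8}{O} = - \frac{1}{2} + \frac{8}{O}$)
$H{\left(U,X \right)} = \frac{-214 + X}{U + X}$
$-23373 - H{\left(d{\left(o{\left(1 \right)} \right)},-106 \right)} = -23373 - \frac{-214 - 106}{\frac{16 - \frac{4}{9}}{2 \cdot \frac{4}{9}} - 106} = -23373 - \frac{1}{\frac{1}{2} \cdot \frac{9}{4} \left(16 - \frac{4}{9}\right) - 106} \left(-320\right) = -23373 - \frac{1}{\frac{1}{2} \cdot \frac{9}{4} \cdot \frac{140}{9} - 106} \left(-320\right) = -23373 - \frac{1}{\frac{35}{2} - 106} \left(-320\right) = -23373 - \frac{1}{- \frac{177}{2}} \left(-320\right) = -23373 - \left(- \frac{2}{177}\right) \left(-320\right) = -23373 - \frac{640}{177} = - \frac{4137661}{177}$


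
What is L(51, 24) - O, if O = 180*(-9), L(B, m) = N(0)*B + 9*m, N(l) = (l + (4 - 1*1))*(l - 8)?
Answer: 612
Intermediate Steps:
N(l) = (-8 + l)*(3 + l) (N(l) = (l + (4 - 1))*(-8 + l) = (l + 3)*(-8 + l) = (3 + l)*(-8 + l) = (-8 + l)*(3 + l))
L(B, m) = -24*B + 9*m (L(B, m) = (-24 + 0² - 5*0)*B + 9*m = (-24 + 0 + 0)*B + 9*m = -24*B + 9*m)
O = -1620
L(51, 24) - O = (-24*51 + 9*24) - 1*(-1620) = (-1224 + 216) + 1620 = -1008 + 1620 = 612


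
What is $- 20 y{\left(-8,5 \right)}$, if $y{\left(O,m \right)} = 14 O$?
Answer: $2240$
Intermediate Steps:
$- 20 y{\left(-8,5 \right)} = - 20 \cdot 14 \left(-8\right) = \left(-20\right) \left(-112\right) = 2240$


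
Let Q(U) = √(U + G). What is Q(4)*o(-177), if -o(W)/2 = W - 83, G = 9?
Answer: 520*√13 ≈ 1874.9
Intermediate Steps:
Q(U) = √(9 + U) (Q(U) = √(U + 9) = √(9 + U))
o(W) = 166 - 2*W (o(W) = -2*(W - 83) = -2*(-83 + W) = 166 - 2*W)
Q(4)*o(-177) = √(9 + 4)*(166 - 2*(-177)) = √13*(166 + 354) = √13*520 = 520*√13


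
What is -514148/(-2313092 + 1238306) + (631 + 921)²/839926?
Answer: 755171902598/225685176459 ≈ 3.3461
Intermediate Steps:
-514148/(-2313092 + 1238306) + (631 + 921)²/839926 = -514148/(-1074786) + 1552²*(1/839926) = -514148*(-1/1074786) + 2408704*(1/839926) = 257074/537393 + 1204352/419963 = 755171902598/225685176459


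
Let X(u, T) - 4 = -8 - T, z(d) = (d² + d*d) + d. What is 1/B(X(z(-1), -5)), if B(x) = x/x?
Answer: 1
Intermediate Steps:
z(d) = d + 2*d² (z(d) = (d² + d²) + d = 2*d² + d = d + 2*d²)
X(u, T) = -4 - T (X(u, T) = 4 + (-8 - T) = -4 - T)
B(x) = 1
1/B(X(z(-1), -5)) = 1/1 = 1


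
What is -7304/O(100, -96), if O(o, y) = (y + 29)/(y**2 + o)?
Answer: 68044064/67 ≈ 1.0156e+6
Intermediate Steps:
O(o, y) = (29 + y)/(o + y**2)
-7304/O(100, -96) = -7304*(100 + (-96)**2)/(29 - 96) = -7304/(-67/(100 + 9216)) = -7304/(-67/9316) = -7304*(-9316/67) = 68044064/67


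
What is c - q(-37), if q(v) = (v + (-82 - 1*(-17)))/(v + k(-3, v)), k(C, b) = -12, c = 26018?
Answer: 1274780/49 ≈ 26016.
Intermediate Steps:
q(v) = (-65 + v)/(-12 + v) (q(v) = (v + (-82 - 1*(-17)))/(v - 12) = (v + (-82 + 17))/(-12 + v) = (v - 65)/(-12 + v) = (-65 + v)/(-12 + v))
c - q(-37) = 26018 - (-65 - 37)/(-12 - 37) = 26018 - (-102)/(-49) = 26018 - (-1)*(-102)/49 = 26018 - 1*102/49 = 26018 - 102/49 = 1274780/49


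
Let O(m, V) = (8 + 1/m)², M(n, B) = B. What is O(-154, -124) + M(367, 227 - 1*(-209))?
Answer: 11855537/23716 ≈ 499.90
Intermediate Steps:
O(-154, -124) + M(367, 227 - 1*(-209)) = (1 + 8*(-154))²/(-154)² + (227 - 1*(-209)) = (1 - 1232)²/23716 + (227 + 209) = (1/23716)*(-1231)² + 436 = (1/23716)*1515361 + 436 = 1515361/23716 + 436 = 11855537/23716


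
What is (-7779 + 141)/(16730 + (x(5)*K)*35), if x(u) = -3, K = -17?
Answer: -7638/18515 ≈ -0.41253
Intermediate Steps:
(-7779 + 141)/(16730 + (x(5)*K)*35) = (-7779 + 141)/(16730 - 3*(-17)*35) = -7638/(16730 + 51*35) = -7638/(16730 + 1785) = -7638/18515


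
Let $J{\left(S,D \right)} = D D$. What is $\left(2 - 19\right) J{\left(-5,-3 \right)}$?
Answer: $-153$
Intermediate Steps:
$J{\left(S,D \right)} = D^{2}$
$\left(2 - 19\right) J{\left(-5,-3 \right)} = \left(2 - 19\right) \left(-3\right)^{2} = \left(-17\right) 9 = -153$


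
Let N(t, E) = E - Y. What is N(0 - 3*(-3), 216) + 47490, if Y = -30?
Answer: 47736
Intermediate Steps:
N(t, E) = 30 + E (N(t, E) = E - 1*(-30) = E + 30 = 30 + E)
N(0 - 3*(-3), 216) + 47490 = (30 + 216) + 47490 = 246 + 47490 = 47736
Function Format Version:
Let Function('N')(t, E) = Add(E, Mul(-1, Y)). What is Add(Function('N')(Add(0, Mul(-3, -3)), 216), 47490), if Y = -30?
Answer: 47736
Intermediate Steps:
Function('N')(t, E) = Add(30, E) (Function('N')(t, E) = Add(E, Mul(-1, -30)) = Add(E, 30) = Add(30, E))
Add(Function('N')(Add(0, Mul(-3, -3)), 216), 47490) = Add(Add(30, 216), 47490) = Add(246, 47490) = 47736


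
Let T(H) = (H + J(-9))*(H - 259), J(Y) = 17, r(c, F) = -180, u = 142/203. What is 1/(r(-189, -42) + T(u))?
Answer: -41209/195816575 ≈ -0.00021045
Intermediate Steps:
u = 142/203 (u = 142*(1/203) = 142/203 ≈ 0.69951)
T(H) = (-259 + H)*(17 + H) (T(H) = (H + 17)*(H - 259) = (17 + H)*(-259 + H) = (-259 + H)*(17 + H))
1/(r(-189, -42) + T(u)) = 1/(-180 + (-4403 + (142/203)**2 - 242*142/203)) = 1/(-180 + (-4403 + 20164/41209 - 34364/203)) = 1/(-180 - 188398955/41209) = 1/(-195816575/41209) = -41209/195816575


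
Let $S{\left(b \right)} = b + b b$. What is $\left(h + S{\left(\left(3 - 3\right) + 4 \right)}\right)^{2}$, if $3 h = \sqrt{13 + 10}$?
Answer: $\frac{\left(60 + \sqrt{23}\right)^{2}}{9} \approx 466.5$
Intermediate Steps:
$h = \frac{\sqrt{23}}{3}$ ($h = \frac{\sqrt{13 + 10}}{3} = \frac{\sqrt{23}}{3} \approx 1.5986$)
$S{\left(b \right)} = b + b^{2}$
$\left(h + S{\left(\left(3 - 3\right) + 4 \right)}\right)^{2} = \left(\frac{\sqrt{23}}{3} + \left(\left(3 - 3\right) + 4\right) \left(1 + \left(\left(3 - 3\right) + 4\right)\right)\right)^{2} = \left(\frac{\sqrt{23}}{3} + \left(0 + 4\right) \left(1 + \left(0 + 4\right)\right)\right)^{2} = \left(\frac{\sqrt{23}}{3} + 4 \left(1 + 4\right)\right)^{2} = \left(\frac{\sqrt{23}}{3} + 4 \cdot 5\right)^{2} = \left(\frac{\sqrt{23}}{3} + 20\right)^{2} = \left(20 + \frac{\sqrt{23}}{3}\right)^{2}$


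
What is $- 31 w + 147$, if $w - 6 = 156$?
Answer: $-4875$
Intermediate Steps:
$w = 162$ ($w = 6 + 156 = 162$)
$- 31 w + 147 = \left(-31\right) 162 + 147 = -5022 + 147 = -4875$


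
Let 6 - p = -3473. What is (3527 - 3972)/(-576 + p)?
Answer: -445/2903 ≈ -0.15329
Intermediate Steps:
p = 3479 (p = 6 - 1*(-3473) = 6 + 3473 = 3479)
(3527 - 3972)/(-576 + p) = (3527 - 3972)/(-576 + 3479) = -445/2903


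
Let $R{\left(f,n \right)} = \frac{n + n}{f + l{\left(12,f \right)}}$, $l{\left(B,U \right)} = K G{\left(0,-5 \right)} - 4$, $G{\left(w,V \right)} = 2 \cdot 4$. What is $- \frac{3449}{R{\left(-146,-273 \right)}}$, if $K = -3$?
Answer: $- \frac{100021}{91} \approx -1099.1$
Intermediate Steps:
$G{\left(w,V \right)} = 8$
$l{\left(B,U \right)} = -28$ ($l{\left(B,U \right)} = \left(-3\right) 8 - 4 = -24 - 4 = -28$)
$R{\left(f,n \right)} = \frac{2 n}{-28 + f}$ ($R{\left(f,n \right)} = \frac{n + n}{f - 28} = \frac{2 n}{-28 + f}$)
$- \frac{3449}{R{\left(-146,-273 \right)}} = - \frac{3449}{2 \left(-273\right) \frac{1}{-28 - 146}} = - \frac{3449}{2 \left(-273\right) \frac{1}{-174}} = - \frac{3449}{2 \left(-273\right) \left(- \frac{1}{174}\right)} = - \frac{3449}{\frac{91}{29}} = \left(-3449\right) \frac{29}{91} = - \frac{100021}{91}$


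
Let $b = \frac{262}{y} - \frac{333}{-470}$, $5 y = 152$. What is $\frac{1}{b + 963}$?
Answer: $\frac{17860}{17365759} \approx 0.0010285$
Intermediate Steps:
$y = \frac{152}{5}$ ($y = \frac{1}{5} \cdot 152 = \frac{152}{5} \approx 30.4$)
$b = \frac{166579}{17860}$ ($b = \frac{262}{\frac{152}{5}} - \frac{333}{-470} = 262 \cdot \frac{5}{152} - - \frac{333}{470} = \frac{655}{76} + \frac{333}{470} = \frac{166579}{17860} \approx 9.3269$)
$\frac{1}{b + 963} = \frac{1}{\frac{166579}{17860} + 963} = \frac{1}{\frac{17365759}{17860}} = \frac{17860}{17365759}$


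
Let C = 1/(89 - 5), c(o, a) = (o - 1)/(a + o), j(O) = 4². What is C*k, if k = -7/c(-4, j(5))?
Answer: ⅕ ≈ 0.20000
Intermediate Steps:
j(O) = 16
c(o, a) = (-1 + o)/(a + o)
C = 1/84 ≈ 0.011905
k = 84/5 (k = -7*(16 - 4)/(-1 - 4) = -7/(-5/12) = -7*(-12/5) = 84/5 ≈ 16.800)
C*k = (1/84)*(84/5) = ⅕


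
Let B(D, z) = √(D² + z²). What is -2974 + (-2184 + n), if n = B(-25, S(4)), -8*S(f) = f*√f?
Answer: -5158 + √626 ≈ -5133.0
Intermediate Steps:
S(f) = -f^(3/2)/8 (S(f) = -f*√f/8 = -f^(3/2)/8)
n = √626 (n = √((-25)² + (-4^(3/2)/8)²) = √(625 + (-⅛*8)²) = √(625 + (-1)²) = √(625 + 1) = √626 ≈ 25.020)
-2974 + (-2184 + n) = -2974 + (-2184 + √626) = -5158 + √626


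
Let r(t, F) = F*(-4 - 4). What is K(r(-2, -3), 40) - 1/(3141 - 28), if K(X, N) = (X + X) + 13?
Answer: 189892/3113 ≈ 61.000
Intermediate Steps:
r(t, F) = -8*F (r(t, F) = F*(-8) = -8*F)
K(X, N) = 13 + 2*X (K(X, N) = 2*X + 13 = 13 + 2*X)
K(r(-2, -3), 40) - 1/(3141 - 28) = (13 + 2*(-8*(-3))) - 1/(3141 - 28) = (13 + 2*24) - 1/3113 = (13 + 48) - 1*1/3113 = 61 - 1/3113 = 189892/3113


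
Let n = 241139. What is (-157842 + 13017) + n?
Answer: 96314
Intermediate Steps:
(-157842 + 13017) + n = (-157842 + 13017) + 241139 = -144825 + 241139 = 96314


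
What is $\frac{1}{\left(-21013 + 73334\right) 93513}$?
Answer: $\frac{1}{4892693673} \approx 2.0439 \cdot 10^{-10}$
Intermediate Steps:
$\frac{1}{\left(-21013 + 73334\right) 93513} = \frac{1}{52321} \cdot \frac{1}{93513} = \frac{1}{4892693673}$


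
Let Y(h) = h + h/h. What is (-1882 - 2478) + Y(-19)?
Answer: -4378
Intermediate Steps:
Y(h) = 1 + h (Y(h) = h + 1 = 1 + h)
(-1882 - 2478) + Y(-19) = (-1882 - 2478) + (1 - 19) = -4360 - 18 = -4378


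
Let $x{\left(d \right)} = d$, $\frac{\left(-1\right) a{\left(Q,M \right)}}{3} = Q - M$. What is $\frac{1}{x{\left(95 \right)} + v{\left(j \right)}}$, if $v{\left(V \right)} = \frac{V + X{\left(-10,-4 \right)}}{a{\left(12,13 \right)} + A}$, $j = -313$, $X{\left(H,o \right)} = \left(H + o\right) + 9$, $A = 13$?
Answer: $\frac{8}{601} \approx 0.013311$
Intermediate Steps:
$X{\left(H,o \right)} = 9 + H + o$
$a{\left(Q,M \right)} = - 3 Q + 3 M$ ($a{\left(Q,M \right)} = - 3 \left(Q - M\right) = - 3 Q + 3 M$)
$v{\left(V \right)} = - \frac{5}{16} + \frac{V}{16}$ ($v{\left(V \right)} = \frac{V - 5}{\left(\left(-3\right) 12 + 3 \cdot 13\right) + 13} = \frac{V - 5}{\left(-36 + 39\right) + 13} = \frac{-5 + V}{3 + 13} = \frac{-5 + V}{16} = \left(-5 + V\right) \frac{1}{16} = - \frac{5}{16} + \frac{V}{16}$)
$\frac{1}{x{\left(95 \right)} + v{\left(j \right)}} = \frac{1}{95 + \left(- \frac{5}{16} + \frac{1}{16} \left(-313\right)\right)} = \frac{1}{95 - \frac{159}{8}} = \frac{1}{\frac{601}{8}} = \frac{8}{601}$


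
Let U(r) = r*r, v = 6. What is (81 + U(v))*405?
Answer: 47385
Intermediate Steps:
U(r) = r²
(81 + U(v))*405 = (81 + 6²)*405 = (81 + 36)*405 = 117*405 = 47385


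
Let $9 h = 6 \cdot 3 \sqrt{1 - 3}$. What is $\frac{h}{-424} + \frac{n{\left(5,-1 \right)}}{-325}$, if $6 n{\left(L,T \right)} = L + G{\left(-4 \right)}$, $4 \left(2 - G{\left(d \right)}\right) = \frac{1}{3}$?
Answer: $- \frac{83}{23400} - \frac{i \sqrt{2}}{212} \approx -0.003547 - 0.0066708 i$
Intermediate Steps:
$G{\left(d \right)} = \frac{23}{12}$ ($G{\left(d \right)} = 2 - \frac{1}{4 \cdot 3} = 2 - \frac{1}{12} = \frac{23}{12}$)
$h = 2 i \sqrt{2}$ ($h = \frac{6 \cdot 3 \sqrt{1 - 3}}{9} = \frac{18 \sqrt{-2}}{9} = \frac{18 i \sqrt{2}}{9} = 2 i \sqrt{2} \approx 2.8284 i$)
$n{\left(L,T \right)} = \frac{23}{72} + \frac{L}{6}$ ($n{\left(L,T \right)} = \frac{L + \frac{23}{12}}{6} = \frac{\frac{23}{12} + L}{6} = \frac{23}{72} + \frac{L}{6}$)
$\frac{h}{-424} + \frac{n{\left(5,-1 \right)}}{-325} = \frac{2 i \sqrt{2}}{-424} + \frac{\frac{23}{72} + \frac{1}{6} \cdot 5}{-325} = 2 i \sqrt{2} \left(- \frac{1}{424}\right) + \left(\frac{23}{72} + \frac{5}{6}\right) \left(- \frac{1}{325}\right) = - \frac{i \sqrt{2}}{212} + \frac{83}{72} \left(- \frac{1}{325}\right) = - \frac{i \sqrt{2}}{212} - \frac{83}{23400} = - \frac{83}{23400} - \frac{i \sqrt{2}}{212}$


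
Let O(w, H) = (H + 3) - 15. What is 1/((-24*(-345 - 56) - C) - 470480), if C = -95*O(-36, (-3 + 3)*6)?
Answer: -1/461996 ≈ -2.1645e-6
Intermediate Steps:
O(w, H) = -12 + H (O(w, H) = (3 + H) - 15 = -12 + H)
C = 1140 (C = -95*(-12 + (-3 + 3)*6) = -95*(-12 + 0*6) = -95*(-12 + 0) = -95*(-12) = 1140)
1/((-24*(-345 - 56) - C) - 470480) = 1/((-24*(-345 - 56) - 1*1140) - 470480) = 1/((-24*(-401) - 1140) - 470480) = 1/((9624 - 1140) - 470480) = 1/(8484 - 470480) = 1/(-461996) = -1/461996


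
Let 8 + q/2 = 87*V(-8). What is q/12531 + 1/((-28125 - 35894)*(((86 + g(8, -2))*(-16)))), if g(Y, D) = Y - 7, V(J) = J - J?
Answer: -158424293/124077016432 ≈ -0.0012768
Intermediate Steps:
V(J) = 0
g(Y, D) = -7 + Y
q = -16 (q = -16 + 2*(87*0) = -16 + 2*0 = -16 + 0 = -16)
q/12531 + 1/((-28125 - 35894)*(((86 + g(8, -2))*(-16)))) = -16/12531 + 1/((-28125 - 35894)*(((86 + (-7 + 8))*(-16)))) = -16*1/12531 + 1/((-64019)*(((86 + 1)*(-16)))) = -16/12531 - 1/(64019*(87*(-16))) = -16/12531 - 1/64019/(-1392) = -16/12531 - 1/64019*(-1/1392) = -16/12531 + 1/89114448 = -158424293/124077016432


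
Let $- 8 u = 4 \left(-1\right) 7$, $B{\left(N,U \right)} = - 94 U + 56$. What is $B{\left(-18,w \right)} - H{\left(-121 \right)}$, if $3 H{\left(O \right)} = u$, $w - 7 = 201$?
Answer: $- \frac{116983}{6} \approx -19497.0$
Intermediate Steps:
$w = 208$ ($w = 7 + 201 = 208$)
$B{\left(N,U \right)} = 56 - 94 U$
$u = \frac{7}{2}$ ($u = - \frac{4 \left(-1\right) 7}{8} = - \frac{\left(-4\right) 7}{8} = \left(- \frac{1}{8}\right) \left(-28\right) = \frac{7}{2} \approx 3.5$)
$H{\left(O \right)} = \frac{7}{6}$ ($H{\left(O \right)} = \frac{1}{3} \cdot \frac{7}{2} = \frac{7}{6}$)
$B{\left(-18,w \right)} - H{\left(-121 \right)} = \left(56 - 19552\right) - \frac{7}{6} = -19496 - \frac{7}{6} = - \frac{116983}{6}$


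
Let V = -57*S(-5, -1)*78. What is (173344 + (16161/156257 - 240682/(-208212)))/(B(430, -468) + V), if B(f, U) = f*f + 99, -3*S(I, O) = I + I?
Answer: 2819857819633951/2768351356272318 ≈ 1.0186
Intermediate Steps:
S(I, O) = -2*I/3 (S(I, O) = -(I + I)/3 = -2*I/3)
B(f, U) = 99 + f**2 (B(f, U) = f**2 + 99 = 99 + f**2)
V = -14820 (V = -(-38)*(-5)*78 = -57*10/3*78 = -190*78 = -14820)
(173344 + (16161/156257 - 240682/(-208212)))/(B(430, -468) + V) = (173344 + (16161/156257 - 240682/(-208212)))/((99 + 430**2) - 14820) = (173344 + (16161*(1/156257) - 240682*(-1/208212)))/((99 + 184900) - 14820) = (173344 + (16161/156257 + 120341/104106))/(184999 - 14820) = (173344 + 20486580703/16267291242)/170179 = (2819857819633951/16267291242)*(1/170179) = 2819857819633951/2768351356272318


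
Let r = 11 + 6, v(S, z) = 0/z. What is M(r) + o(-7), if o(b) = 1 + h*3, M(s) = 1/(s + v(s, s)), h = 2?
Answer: 120/17 ≈ 7.0588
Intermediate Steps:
v(S, z) = 0
r = 17
M(s) = 1/s (M(s) = 1/(s + 0) = 1/s)
o(b) = 7 (o(b) = 1 + 2*3 = 1 + 6 = 7)
M(r) + o(-7) = 1/17 + 7 = 120/17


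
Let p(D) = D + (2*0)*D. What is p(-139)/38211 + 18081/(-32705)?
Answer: -695439086/1249690755 ≈ -0.55649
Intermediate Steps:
p(D) = D (p(D) = D + 0*D = D + 0 = D)
p(-139)/38211 + 18081/(-32705) = -139/38211 + 18081/(-32705) = -139*1/38211 + 18081*(-1/32705) = -139/38211 - 18081/32705 = -695439086/1249690755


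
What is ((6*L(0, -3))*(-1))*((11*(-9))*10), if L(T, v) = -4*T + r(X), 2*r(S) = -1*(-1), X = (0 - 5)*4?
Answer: 2970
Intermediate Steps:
X = -20 (X = -5*4 = -20)
r(S) = ½ (r(S) = (-1*(-1))/2 = (½)*1 = ½)
L(T, v) = ½ - 4*T (L(T, v) = -4*T + ½ = ½ - 4*T)
((6*L(0, -3))*(-1))*((11*(-9))*10) = ((6*(½ - 4*0))*(-1))*((11*(-9))*10) = ((6*(½ + 0))*(-1))*(-99*10) = ((6*(½))*(-1))*(-990) = (3*(-1))*(-990) = -3*(-990) = 2970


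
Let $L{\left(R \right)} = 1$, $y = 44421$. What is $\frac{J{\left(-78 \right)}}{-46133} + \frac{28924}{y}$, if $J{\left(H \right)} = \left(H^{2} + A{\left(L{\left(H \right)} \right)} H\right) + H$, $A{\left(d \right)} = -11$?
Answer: $\frac{1029445148}{2049273993} \approx 0.50235$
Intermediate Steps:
$J{\left(H \right)} = H^{2} - 10 H$ ($J{\left(H \right)} = \left(H^{2} - 11 H\right) + H = H^{2} - 10 H$)
$\frac{J{\left(-78 \right)}}{-46133} + \frac{28924}{y} = \frac{\left(-78\right) \left(-10 - 78\right)}{-46133} + \frac{28924}{44421} = \left(-78\right) \left(-88\right) \left(- \frac{1}{46133}\right) + 28924 \cdot \frac{1}{44421} = 6864 \left(- \frac{1}{46133}\right) + \frac{28924}{44421} = - \frac{6864}{46133} + \frac{28924}{44421} = \frac{1029445148}{2049273993}$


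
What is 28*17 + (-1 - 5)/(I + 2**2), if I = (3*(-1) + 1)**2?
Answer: 1901/4 ≈ 475.25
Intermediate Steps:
I = 4 (I = (-3 + 1)**2 = (-2)**2 = 4)
28*17 + (-1 - 5)/(I + 2**2) = 28*17 + (-1 - 5)/(4 + 2**2) = 476 - 6/(4 + 4) = 476 - 6/8 = 476 - 6*1/8 = 476 - 3/4 = 1901/4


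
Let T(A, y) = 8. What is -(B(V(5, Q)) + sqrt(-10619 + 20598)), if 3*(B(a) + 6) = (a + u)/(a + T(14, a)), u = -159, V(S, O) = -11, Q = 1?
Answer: -116/9 - sqrt(9979) ≈ -112.78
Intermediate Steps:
B(a) = -6 + (-159 + a)/(3*(8 + a)) (B(a) = -6 + ((a - 159)/(a + 8))/3 = -6 + ((-159 + a)/(8 + a))/3 = -6 + (-159 + a)/(3*(8 + a)))
-(B(V(5, Q)) + sqrt(-10619 + 20598)) = -((-303 - 17*(-11))/(3*(8 - 11)) + sqrt(-10619 + 20598)) = -((1/3)*(-303 + 187)/(-3) + sqrt(9979)) = -((1/3)*(-1/3)*(-116) + sqrt(9979)) = -(116/9 + sqrt(9979)) = -116/9 - sqrt(9979)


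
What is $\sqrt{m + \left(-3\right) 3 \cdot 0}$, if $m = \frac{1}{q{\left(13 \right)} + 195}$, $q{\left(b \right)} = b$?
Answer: $\frac{\sqrt{13}}{52} \approx 0.069337$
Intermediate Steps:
$m = \frac{1}{208}$ ($m = \frac{1}{13 + 195} = \frac{1}{208} \approx 0.0048077$)
$\sqrt{m + \left(-3\right) 3 \cdot 0} = \sqrt{\frac{1}{208} + \left(-3\right) 3 \cdot 0} = \sqrt{\frac{1}{208} - 0} = \sqrt{\frac{1}{208} + 0} = \sqrt{\frac{1}{208}} = \frac{\sqrt{13}}{52}$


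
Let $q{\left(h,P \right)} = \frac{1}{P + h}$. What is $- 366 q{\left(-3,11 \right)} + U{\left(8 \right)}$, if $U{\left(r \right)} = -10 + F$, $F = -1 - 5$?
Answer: $- \frac{247}{4} \approx -61.75$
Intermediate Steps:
$F = -6$
$U{\left(r \right)} = -16$ ($U{\left(r \right)} = -10 - 6 = -16$)
$- 366 q{\left(-3,11 \right)} + U{\left(8 \right)} = - \frac{366}{11 - 3} - 16 = - \frac{366}{8} - 16 = \left(-366\right) \frac{1}{8} - 16 = - \frac{183}{4} - 16 = - \frac{247}{4}$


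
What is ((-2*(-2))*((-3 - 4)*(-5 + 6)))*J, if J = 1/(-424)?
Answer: 7/106 ≈ 0.066038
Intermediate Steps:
J = -1/424 ≈ -0.0023585
((-2*(-2))*((-3 - 4)*(-5 + 6)))*J = ((-2*(-2))*((-3 - 4)*(-5 + 6)))*(-1/424) = (4*(-7*1))*(-1/424) = (4*(-7))*(-1/424) = -28*(-1/424) = 7/106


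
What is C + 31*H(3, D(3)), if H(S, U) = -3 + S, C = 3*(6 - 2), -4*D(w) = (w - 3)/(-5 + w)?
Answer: 12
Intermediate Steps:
D(w) = -(-3 + w)/(4*(-5 + w)) (D(w) = -(w - 3)/(4*(-5 + w)) = -(-3 + w)/(4*(-5 + w)))
C = 12 (C = 3*4 = 12)
C + 31*H(3, D(3)) = 12 + 31*(-3 + 3) = 12 + 31*0 = 12 + 0 = 12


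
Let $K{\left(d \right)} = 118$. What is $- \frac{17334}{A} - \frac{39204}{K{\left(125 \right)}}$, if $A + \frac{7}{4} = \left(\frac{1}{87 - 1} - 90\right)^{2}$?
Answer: $- \frac{65628643374}{196270639} \approx -334.38$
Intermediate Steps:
$A = \frac{29939589}{3698}$ ($A = - \frac{7}{4} + \left(\frac{1}{87 - 1} - 90\right)^{2} = - \frac{7}{4} + \left(\frac{1}{86} - 90\right)^{2} = - \frac{7}{4} + \left(- \frac{7739}{86}\right)^{2} = - \frac{7}{4} + \frac{59892121}{7396} = \frac{29939589}{3698} \approx 8096.2$)
$- \frac{17334}{A} - \frac{39204}{K{\left(125 \right)}} = - \frac{17334}{\frac{29939589}{3698}} - \frac{39204}{118} = \left(-17334\right) \frac{3698}{29939589} - \frac{19602}{59} = - \frac{7122348}{3326621} - \frac{19602}{59} = - \frac{65628643374}{196270639}$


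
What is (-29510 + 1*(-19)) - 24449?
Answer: -53978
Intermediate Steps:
(-29510 + 1*(-19)) - 24449 = (-29510 - 19) - 24449 = -29529 - 24449 = -53978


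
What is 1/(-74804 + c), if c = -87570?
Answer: -1/162374 ≈ -6.1586e-6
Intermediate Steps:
1/(-74804 + c) = 1/(-74804 - 87570) = 1/(-162374) = -1/162374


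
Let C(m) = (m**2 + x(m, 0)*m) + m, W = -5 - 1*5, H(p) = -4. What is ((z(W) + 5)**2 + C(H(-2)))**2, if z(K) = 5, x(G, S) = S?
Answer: 12544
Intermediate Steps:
W = -10 (W = -5 - 5 = -10)
C(m) = m + m**2 (C(m) = (m**2 + 0*m) + m = (m**2 + 0) + m = m**2 + m = m + m**2)
((z(W) + 5)**2 + C(H(-2)))**2 = ((5 + 5)**2 - 4*(1 - 4))**2 = (10**2 - 4*(-3))**2 = (100 + 12)**2 = 112**2 = 12544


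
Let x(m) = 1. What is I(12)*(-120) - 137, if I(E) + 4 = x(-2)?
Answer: 223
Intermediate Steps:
I(E) = -3 (I(E) = -4 + 1 = -3)
I(12)*(-120) - 137 = -3*(-120) - 137 = 360 - 137 = 223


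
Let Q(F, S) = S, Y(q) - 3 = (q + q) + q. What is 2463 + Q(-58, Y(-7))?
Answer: 2445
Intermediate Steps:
Y(q) = 3 + 3*q (Y(q) = 3 + ((q + q) + q) = 3 + (2*q + q) = 3 + 3*q)
2463 + Q(-58, Y(-7)) = 2463 + (3 + 3*(-7)) = 2463 + (3 - 21) = 2463 - 18 = 2445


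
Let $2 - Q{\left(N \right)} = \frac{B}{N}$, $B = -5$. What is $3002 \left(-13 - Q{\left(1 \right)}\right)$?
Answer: $-60040$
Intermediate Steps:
$Q{\left(N \right)} = 2 + \frac{5}{N}$ ($Q{\left(N \right)} = 2 - - \frac{5}{N} = 2 + \frac{5}{N}$)
$3002 \left(-13 - Q{\left(1 \right)}\right) = 3002 \left(-13 - \left(2 + \frac{5}{1}\right)\right) = 3002 \left(-13 - \left(2 + 5 \cdot 1\right)\right) = 3002 \left(-13 - \left(2 + 5\right)\right) = 3002 \left(-13 - 7\right) = 3002 \left(-20\right) = -60040$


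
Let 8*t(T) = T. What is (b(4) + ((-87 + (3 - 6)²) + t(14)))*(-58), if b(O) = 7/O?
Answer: 4321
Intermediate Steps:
t(T) = T/8
(b(4) + ((-87 + (3 - 6)²) + t(14)))*(-58) = (7/4 + ((-87 + (3 - 6)²) + (⅛)*14))*(-58) = (7*(¼) + ((-87 + (-3)²) + 7/4))*(-58) = (7/4 + ((-87 + 9) + 7/4))*(-58) = (7/4 + (-78 + 7/4))*(-58) = (7/4 - 305/4)*(-58) = -149/2*(-58) = 4321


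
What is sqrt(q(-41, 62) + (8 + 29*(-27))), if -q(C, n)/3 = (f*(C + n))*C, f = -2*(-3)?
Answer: sqrt(14723) ≈ 121.34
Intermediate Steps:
f = 6
q(C, n) = -3*C*(6*C + 6*n) (q(C, n) = -3*6*(C + n)*C = -3*(6*C + 6*n)*C = -3*C*(6*C + 6*n))
sqrt(q(-41, 62) + (8 + 29*(-27))) = sqrt(-18*(-41)*(-41 + 62) + (8 + 29*(-27))) = sqrt(-18*(-41)*21 + (8 - 783)) = sqrt(15498 - 775) = sqrt(14723)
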